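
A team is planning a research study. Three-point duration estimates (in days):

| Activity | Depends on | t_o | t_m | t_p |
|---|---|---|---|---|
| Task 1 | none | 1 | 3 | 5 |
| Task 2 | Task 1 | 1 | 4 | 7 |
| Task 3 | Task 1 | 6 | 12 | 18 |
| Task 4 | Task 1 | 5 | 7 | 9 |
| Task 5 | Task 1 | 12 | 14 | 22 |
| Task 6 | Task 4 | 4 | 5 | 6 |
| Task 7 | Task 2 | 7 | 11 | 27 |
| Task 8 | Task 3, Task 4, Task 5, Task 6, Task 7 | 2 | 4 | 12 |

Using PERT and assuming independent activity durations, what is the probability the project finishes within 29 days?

0.846

te_Task 1 = (1 + 4·3 + 5)/6 = 18/6 = 3; σ²_Task 1 = ((5−1)/6)² = 0.444
te_Task 2 = (1 + 4·4 + 7)/6 = 24/6 = 4; σ²_Task 2 = ((7−1)/6)² = 1.000
te_Task 3 = (6 + 4·12 + 18)/6 = 72/6 = 12; σ²_Task 3 = ((18−6)/6)² = 4.000
te_Task 4 = (5 + 4·7 + 9)/6 = 42/6 = 7; σ²_Task 4 = ((9−5)/6)² = 0.444
te_Task 5 = (12 + 4·14 + 22)/6 = 90/6 = 15; σ²_Task 5 = ((22−12)/6)² = 2.778
te_Task 6 = (4 + 4·5 + 6)/6 = 30/6 = 5; σ²_Task 6 = ((6−4)/6)² = 0.111
te_Task 7 = (7 + 4·11 + 27)/6 = 78/6 = 13; σ²_Task 7 = ((27−7)/6)² = 11.111
te_Task 8 = (2 + 4·4 + 12)/6 = 30/6 = 5; σ²_Task 8 = ((12−2)/6)² = 2.778

Forward pass:
ES_Task 1 = 0; EF_Task 1 = 3
ES_Task 2 = 3; EF_Task 2 = 3+4 = 7
ES_Task 3 = 3; EF_Task 3 = 3+12 = 15
ES_Task 4 = 3; EF_Task 4 = 3+7 = 10
ES_Task 5 = 3; EF_Task 5 = 3+15 = 18
ES_Task 6 = 10; EF_Task 6 = 10+5 = 15
ES_Task 7 = 7; EF_Task 7 = 7+13 = 20
ES_Task 8 = max(EF_Task 3=15, EF_Task 4=10, EF_Task 5=18, EF_Task 6=15, EF_Task 7=20) = 20; EF_Task 8 = 20+5 = 25
Expected project duration μ = 25 days. Critical path: Task 1 → Task 2 → Task 7 → Task 8.

Variance along critical path = 0.444 + 1.000 + 11.111 + 2.778 = 15.333; σ = √15.333 = 3.916 days.
Z = (29 − 25) / 3.916 = 1.022
P(T ≤ 29) = Φ(1.022) ≈ 0.846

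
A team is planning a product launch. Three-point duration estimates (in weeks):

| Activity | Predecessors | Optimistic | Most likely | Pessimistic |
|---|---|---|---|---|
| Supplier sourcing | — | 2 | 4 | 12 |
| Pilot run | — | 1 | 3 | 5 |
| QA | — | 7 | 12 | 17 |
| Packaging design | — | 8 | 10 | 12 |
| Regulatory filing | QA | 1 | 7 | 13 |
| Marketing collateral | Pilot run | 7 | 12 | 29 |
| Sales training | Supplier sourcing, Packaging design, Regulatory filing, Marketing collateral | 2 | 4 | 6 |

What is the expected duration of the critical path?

23 weeks

te_Supplier sourcing = (2 + 4·4 + 12)/6 = 30/6 = 5
te_Pilot run = (1 + 4·3 + 5)/6 = 18/6 = 3
te_QA = (7 + 4·12 + 17)/6 = 72/6 = 12
te_Packaging design = (8 + 4·10 + 12)/6 = 60/6 = 10
te_Regulatory filing = (1 + 4·7 + 13)/6 = 42/6 = 7
te_Marketing collateral = (7 + 4·12 + 29)/6 = 84/6 = 14
te_Sales training = (2 + 4·4 + 6)/6 = 24/6 = 4

Forward pass:
ES_Supplier sourcing = 0; EF_Supplier sourcing = 5
ES_Pilot run = 0; EF_Pilot run = 3
ES_QA = 0; EF_QA = 12
ES_Packaging design = 0; EF_Packaging design = 10
ES_Regulatory filing = 12; EF_Regulatory filing = 12+7 = 19
ES_Marketing collateral = 3; EF_Marketing collateral = 3+14 = 17
ES_Sales training = max(EF_Supplier sourcing=5, EF_Packaging design=10, EF_Regulatory filing=19, EF_Marketing collateral=17) = 19; EF_Sales training = 19+4 = 23
Expected project duration μ = 23 weeks. Critical path: QA → Regulatory filing → Sales training.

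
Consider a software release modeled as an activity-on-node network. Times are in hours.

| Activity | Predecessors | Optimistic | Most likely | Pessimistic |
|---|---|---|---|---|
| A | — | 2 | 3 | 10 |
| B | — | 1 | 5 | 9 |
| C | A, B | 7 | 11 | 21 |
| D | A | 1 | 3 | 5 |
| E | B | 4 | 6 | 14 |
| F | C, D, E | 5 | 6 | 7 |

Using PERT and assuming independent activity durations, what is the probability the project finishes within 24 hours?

te_A = (2 + 4·3 + 10)/6 = 24/6 = 4; σ²_A = ((10−2)/6)² = 1.778
te_B = (1 + 4·5 + 9)/6 = 30/6 = 5; σ²_B = ((9−1)/6)² = 1.778
te_C = (7 + 4·11 + 21)/6 = 72/6 = 12; σ²_C = ((21−7)/6)² = 5.444
te_D = (1 + 4·3 + 5)/6 = 18/6 = 3; σ²_D = ((5−1)/6)² = 0.444
te_E = (4 + 4·6 + 14)/6 = 42/6 = 7; σ²_E = ((14−4)/6)² = 2.778
te_F = (5 + 4·6 + 7)/6 = 36/6 = 6; σ²_F = ((7−5)/6)² = 0.111

Forward pass:
ES_A = 0; EF_A = 4
ES_B = 0; EF_B = 5
ES_C = max(EF_A=4, EF_B=5) = 5; EF_C = 5+12 = 17
ES_D = 4; EF_D = 4+3 = 7
ES_E = 5; EF_E = 5+7 = 12
ES_F = max(EF_C=17, EF_D=7, EF_E=12) = 17; EF_F = 17+6 = 23
Expected project duration μ = 23 hours. Critical path: B → C → F.

Variance along critical path = 1.778 + 5.444 + 0.111 = 7.333; σ = √7.333 = 2.708 hours.
Z = (24 − 23) / 2.708 = 0.369
P(T ≤ 24) = Φ(0.369) ≈ 0.644

0.644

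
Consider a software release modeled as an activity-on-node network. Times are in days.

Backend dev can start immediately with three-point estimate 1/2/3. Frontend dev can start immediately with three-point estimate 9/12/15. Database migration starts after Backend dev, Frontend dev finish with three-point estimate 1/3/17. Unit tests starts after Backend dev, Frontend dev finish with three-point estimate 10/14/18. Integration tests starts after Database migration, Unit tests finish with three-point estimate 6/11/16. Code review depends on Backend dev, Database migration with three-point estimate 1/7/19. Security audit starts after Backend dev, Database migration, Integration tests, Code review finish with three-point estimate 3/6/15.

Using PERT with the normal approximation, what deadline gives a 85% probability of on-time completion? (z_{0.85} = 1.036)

te_Backend dev = (1 + 4·2 + 3)/6 = 12/6 = 2; σ²_Backend dev = ((3−1)/6)² = 0.111
te_Frontend dev = (9 + 4·12 + 15)/6 = 72/6 = 12; σ²_Frontend dev = ((15−9)/6)² = 1.000
te_Database migration = (1 + 4·3 + 17)/6 = 30/6 = 5; σ²_Database migration = ((17−1)/6)² = 7.111
te_Unit tests = (10 + 4·14 + 18)/6 = 84/6 = 14; σ²_Unit tests = ((18−10)/6)² = 1.778
te_Integration tests = (6 + 4·11 + 16)/6 = 66/6 = 11; σ²_Integration tests = ((16−6)/6)² = 2.778
te_Code review = (1 + 4·7 + 19)/6 = 48/6 = 8; σ²_Code review = ((19−1)/6)² = 9.000
te_Security audit = (3 + 4·6 + 15)/6 = 42/6 = 7; σ²_Security audit = ((15−3)/6)² = 4.000

Forward pass:
ES_Backend dev = 0; EF_Backend dev = 2
ES_Frontend dev = 0; EF_Frontend dev = 12
ES_Database migration = max(EF_Backend dev=2, EF_Frontend dev=12) = 12; EF_Database migration = 12+5 = 17
ES_Unit tests = max(EF_Backend dev=2, EF_Frontend dev=12) = 12; EF_Unit tests = 12+14 = 26
ES_Integration tests = max(EF_Database migration=17, EF_Unit tests=26) = 26; EF_Integration tests = 26+11 = 37
ES_Code review = max(EF_Backend dev=2, EF_Database migration=17) = 17; EF_Code review = 17+8 = 25
ES_Security audit = max(EF_Backend dev=2, EF_Database migration=17, EF_Integration tests=37, EF_Code review=25) = 37; EF_Security audit = 37+7 = 44
Expected project duration μ = 44 days. Critical path: Frontend dev → Unit tests → Integration tests → Security audit.

Variance along critical path = 1.000 + 1.778 + 2.778 + 4.000 = 9.556; σ = 3.091 days.
D = μ + z·σ = 44 + 1.036·3.091 = 47.2 days

47.2 days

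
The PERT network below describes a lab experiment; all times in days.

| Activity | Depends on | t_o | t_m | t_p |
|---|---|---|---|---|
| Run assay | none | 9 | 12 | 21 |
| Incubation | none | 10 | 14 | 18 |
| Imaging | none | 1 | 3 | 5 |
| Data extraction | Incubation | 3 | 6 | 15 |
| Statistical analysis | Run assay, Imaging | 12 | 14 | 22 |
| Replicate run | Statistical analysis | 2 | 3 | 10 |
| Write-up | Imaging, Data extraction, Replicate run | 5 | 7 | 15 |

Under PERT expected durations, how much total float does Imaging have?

te_Run assay = (9 + 4·12 + 21)/6 = 78/6 = 13
te_Incubation = (10 + 4·14 + 18)/6 = 84/6 = 14
te_Imaging = (1 + 4·3 + 5)/6 = 18/6 = 3
te_Data extraction = (3 + 4·6 + 15)/6 = 42/6 = 7
te_Statistical analysis = (12 + 4·14 + 22)/6 = 90/6 = 15
te_Replicate run = (2 + 4·3 + 10)/6 = 24/6 = 4
te_Write-up = (5 + 4·7 + 15)/6 = 48/6 = 8

Forward pass:
ES_Run assay = 0; EF_Run assay = 13
ES_Incubation = 0; EF_Incubation = 14
ES_Imaging = 0; EF_Imaging = 3
ES_Data extraction = 14; EF_Data extraction = 14+7 = 21
ES_Statistical analysis = max(EF_Run assay=13, EF_Imaging=3) = 13; EF_Statistical analysis = 13+15 = 28
ES_Replicate run = 28; EF_Replicate run = 28+4 = 32
ES_Write-up = max(EF_Imaging=3, EF_Data extraction=21, EF_Replicate run=32) = 32; EF_Write-up = 32+8 = 40
Expected project duration μ = 40 days. Critical path: Run assay → Statistical analysis → Replicate run → Write-up.

Backward pass:
LF_Write-up = 40; LS_Write-up = 40−8 = 32
LF_Replicate run = LS_Write-up = 32; LS_Replicate run = 32−4 = 28
LF_Statistical analysis = LS_Replicate run = 28; LS_Statistical analysis = 28−15 = 13
LF_Data extraction = LS_Write-up = 32; LS_Data extraction = 32−7 = 25
LF_Imaging = min(LS_Statistical analysis=13, LS_Write-up=32) = 13; LS_Imaging = 13−3 = 10
LF_Incubation = LS_Data extraction = 25; LS_Incubation = 25−14 = 11
LF_Run assay = LS_Statistical analysis = 13; LS_Run assay = 13−13 = 0
Slack_Imaging = LS_Imaging − ES_Imaging = 10 − 0 = 10

10 days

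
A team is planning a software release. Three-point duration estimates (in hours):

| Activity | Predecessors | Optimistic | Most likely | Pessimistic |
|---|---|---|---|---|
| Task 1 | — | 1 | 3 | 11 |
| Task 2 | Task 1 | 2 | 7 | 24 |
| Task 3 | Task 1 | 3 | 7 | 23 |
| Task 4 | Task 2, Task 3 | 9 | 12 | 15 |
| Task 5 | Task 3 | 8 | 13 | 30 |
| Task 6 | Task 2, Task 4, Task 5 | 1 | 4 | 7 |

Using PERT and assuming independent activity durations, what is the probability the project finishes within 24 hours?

te_Task 1 = (1 + 4·3 + 11)/6 = 24/6 = 4; σ²_Task 1 = ((11−1)/6)² = 2.778
te_Task 2 = (2 + 4·7 + 24)/6 = 54/6 = 9; σ²_Task 2 = ((24−2)/6)² = 13.444
te_Task 3 = (3 + 4·7 + 23)/6 = 54/6 = 9; σ²_Task 3 = ((23−3)/6)² = 11.111
te_Task 4 = (9 + 4·12 + 15)/6 = 72/6 = 12; σ²_Task 4 = ((15−9)/6)² = 1.000
te_Task 5 = (8 + 4·13 + 30)/6 = 90/6 = 15; σ²_Task 5 = ((30−8)/6)² = 13.444
te_Task 6 = (1 + 4·4 + 7)/6 = 24/6 = 4; σ²_Task 6 = ((7−1)/6)² = 1.000

Forward pass:
ES_Task 1 = 0; EF_Task 1 = 4
ES_Task 2 = 4; EF_Task 2 = 4+9 = 13
ES_Task 3 = 4; EF_Task 3 = 4+9 = 13
ES_Task 4 = max(EF_Task 2=13, EF_Task 3=13) = 13; EF_Task 4 = 13+12 = 25
ES_Task 5 = 13; EF_Task 5 = 13+15 = 28
ES_Task 6 = max(EF_Task 2=13, EF_Task 4=25, EF_Task 5=28) = 28; EF_Task 6 = 28+4 = 32
Expected project duration μ = 32 hours. Critical path: Task 1 → Task 3 → Task 5 → Task 6.

Variance along critical path = 2.778 + 11.111 + 13.444 + 1.000 = 28.333; σ = √28.333 = 5.323 hours.
Z = (24 − 32) / 5.323 = -1.503
P(T ≤ 24) = Φ(-1.503) ≈ 0.066

0.066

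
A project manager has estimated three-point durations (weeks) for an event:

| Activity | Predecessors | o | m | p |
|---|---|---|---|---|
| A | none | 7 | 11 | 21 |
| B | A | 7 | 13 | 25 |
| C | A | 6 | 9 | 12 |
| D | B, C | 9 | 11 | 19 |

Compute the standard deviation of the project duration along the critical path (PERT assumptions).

te_A = (7 + 4·11 + 21)/6 = 72/6 = 12; σ²_A = ((21−7)/6)² = 5.444
te_B = (7 + 4·13 + 25)/6 = 84/6 = 14; σ²_B = ((25−7)/6)² = 9.000
te_C = (6 + 4·9 + 12)/6 = 54/6 = 9; σ²_C = ((12−6)/6)² = 1.000
te_D = (9 + 4·11 + 19)/6 = 72/6 = 12; σ²_D = ((19−9)/6)² = 2.778

Forward pass:
ES_A = 0; EF_A = 12
ES_B = 12; EF_B = 12+14 = 26
ES_C = 12; EF_C = 12+9 = 21
ES_D = max(EF_B=26, EF_C=21) = 26; EF_D = 26+12 = 38
Expected project duration μ = 38 weeks. Critical path: A → B → D.

Variance along critical path = 5.444 + 9.000 + 2.778 = 17.222
σ = √17.222 = 4.150 weeks

4.15 weeks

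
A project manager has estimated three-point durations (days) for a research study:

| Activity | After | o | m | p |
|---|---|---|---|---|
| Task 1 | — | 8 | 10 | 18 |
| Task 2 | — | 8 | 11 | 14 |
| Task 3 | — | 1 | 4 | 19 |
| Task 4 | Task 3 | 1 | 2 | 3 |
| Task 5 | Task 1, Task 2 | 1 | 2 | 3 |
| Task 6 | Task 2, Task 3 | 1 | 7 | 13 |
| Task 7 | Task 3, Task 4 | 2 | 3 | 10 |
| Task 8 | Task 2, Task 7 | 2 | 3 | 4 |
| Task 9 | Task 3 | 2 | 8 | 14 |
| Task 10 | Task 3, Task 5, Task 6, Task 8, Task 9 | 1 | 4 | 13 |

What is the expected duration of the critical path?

te_Task 1 = (8 + 4·10 + 18)/6 = 66/6 = 11
te_Task 2 = (8 + 4·11 + 14)/6 = 66/6 = 11
te_Task 3 = (1 + 4·4 + 19)/6 = 36/6 = 6
te_Task 4 = (1 + 4·2 + 3)/6 = 12/6 = 2
te_Task 5 = (1 + 4·2 + 3)/6 = 12/6 = 2
te_Task 6 = (1 + 4·7 + 13)/6 = 42/6 = 7
te_Task 7 = (2 + 4·3 + 10)/6 = 24/6 = 4
te_Task 8 = (2 + 4·3 + 4)/6 = 18/6 = 3
te_Task 9 = (2 + 4·8 + 14)/6 = 48/6 = 8
te_Task 10 = (1 + 4·4 + 13)/6 = 30/6 = 5

Forward pass:
ES_Task 1 = 0; EF_Task 1 = 11
ES_Task 2 = 0; EF_Task 2 = 11
ES_Task 3 = 0; EF_Task 3 = 6
ES_Task 4 = 6; EF_Task 4 = 6+2 = 8
ES_Task 5 = max(EF_Task 1=11, EF_Task 2=11) = 11; EF_Task 5 = 11+2 = 13
ES_Task 6 = max(EF_Task 2=11, EF_Task 3=6) = 11; EF_Task 6 = 11+7 = 18
ES_Task 7 = max(EF_Task 3=6, EF_Task 4=8) = 8; EF_Task 7 = 8+4 = 12
ES_Task 8 = max(EF_Task 2=11, EF_Task 7=12) = 12; EF_Task 8 = 12+3 = 15
ES_Task 9 = 6; EF_Task 9 = 6+8 = 14
ES_Task 10 = max(EF_Task 3=6, EF_Task 5=13, EF_Task 6=18, EF_Task 8=15, EF_Task 9=14) = 18; EF_Task 10 = 18+5 = 23
Expected project duration μ = 23 days. Critical path: Task 2 → Task 6 → Task 10.

23 days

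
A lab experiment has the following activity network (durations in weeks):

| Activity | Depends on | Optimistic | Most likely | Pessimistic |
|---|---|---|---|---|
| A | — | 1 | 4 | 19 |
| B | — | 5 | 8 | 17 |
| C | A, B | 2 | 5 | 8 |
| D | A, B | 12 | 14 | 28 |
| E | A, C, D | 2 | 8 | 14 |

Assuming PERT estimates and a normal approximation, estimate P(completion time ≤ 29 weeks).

te_A = (1 + 4·4 + 19)/6 = 36/6 = 6; σ²_A = ((19−1)/6)² = 9.000
te_B = (5 + 4·8 + 17)/6 = 54/6 = 9; σ²_B = ((17−5)/6)² = 4.000
te_C = (2 + 4·5 + 8)/6 = 30/6 = 5; σ²_C = ((8−2)/6)² = 1.000
te_D = (12 + 4·14 + 28)/6 = 96/6 = 16; σ²_D = ((28−12)/6)² = 7.111
te_E = (2 + 4·8 + 14)/6 = 48/6 = 8; σ²_E = ((14−2)/6)² = 4.000

Forward pass:
ES_A = 0; EF_A = 6
ES_B = 0; EF_B = 9
ES_C = max(EF_A=6, EF_B=9) = 9; EF_C = 9+5 = 14
ES_D = max(EF_A=6, EF_B=9) = 9; EF_D = 9+16 = 25
ES_E = max(EF_A=6, EF_C=14, EF_D=25) = 25; EF_E = 25+8 = 33
Expected project duration μ = 33 weeks. Critical path: B → D → E.

Variance along critical path = 4.000 + 7.111 + 4.000 = 15.111; σ = √15.111 = 3.887 weeks.
Z = (29 − 33) / 3.887 = -1.029
P(T ≤ 29) = Φ(-1.029) ≈ 0.152

0.152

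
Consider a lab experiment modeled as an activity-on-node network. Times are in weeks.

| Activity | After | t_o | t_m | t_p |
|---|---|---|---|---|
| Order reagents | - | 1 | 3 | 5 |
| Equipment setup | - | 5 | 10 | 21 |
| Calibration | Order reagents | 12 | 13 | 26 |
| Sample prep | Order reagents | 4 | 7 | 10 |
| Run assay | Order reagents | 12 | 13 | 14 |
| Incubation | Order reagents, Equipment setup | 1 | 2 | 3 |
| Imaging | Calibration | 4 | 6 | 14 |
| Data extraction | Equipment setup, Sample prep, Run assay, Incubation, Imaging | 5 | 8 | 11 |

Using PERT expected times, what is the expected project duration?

te_Order reagents = (1 + 4·3 + 5)/6 = 18/6 = 3
te_Equipment setup = (5 + 4·10 + 21)/6 = 66/6 = 11
te_Calibration = (12 + 4·13 + 26)/6 = 90/6 = 15
te_Sample prep = (4 + 4·7 + 10)/6 = 42/6 = 7
te_Run assay = (12 + 4·13 + 14)/6 = 78/6 = 13
te_Incubation = (1 + 4·2 + 3)/6 = 12/6 = 2
te_Imaging = (4 + 4·6 + 14)/6 = 42/6 = 7
te_Data extraction = (5 + 4·8 + 11)/6 = 48/6 = 8

Forward pass:
ES_Order reagents = 0; EF_Order reagents = 3
ES_Equipment setup = 0; EF_Equipment setup = 11
ES_Calibration = 3; EF_Calibration = 3+15 = 18
ES_Sample prep = 3; EF_Sample prep = 3+7 = 10
ES_Run assay = 3; EF_Run assay = 3+13 = 16
ES_Incubation = max(EF_Order reagents=3, EF_Equipment setup=11) = 11; EF_Incubation = 11+2 = 13
ES_Imaging = 18; EF_Imaging = 18+7 = 25
ES_Data extraction = max(EF_Equipment setup=11, EF_Sample prep=10, EF_Run assay=16, EF_Incubation=13, EF_Imaging=25) = 25; EF_Data extraction = 25+8 = 33
Expected project duration μ = 33 weeks. Critical path: Order reagents → Calibration → Imaging → Data extraction.

33 weeks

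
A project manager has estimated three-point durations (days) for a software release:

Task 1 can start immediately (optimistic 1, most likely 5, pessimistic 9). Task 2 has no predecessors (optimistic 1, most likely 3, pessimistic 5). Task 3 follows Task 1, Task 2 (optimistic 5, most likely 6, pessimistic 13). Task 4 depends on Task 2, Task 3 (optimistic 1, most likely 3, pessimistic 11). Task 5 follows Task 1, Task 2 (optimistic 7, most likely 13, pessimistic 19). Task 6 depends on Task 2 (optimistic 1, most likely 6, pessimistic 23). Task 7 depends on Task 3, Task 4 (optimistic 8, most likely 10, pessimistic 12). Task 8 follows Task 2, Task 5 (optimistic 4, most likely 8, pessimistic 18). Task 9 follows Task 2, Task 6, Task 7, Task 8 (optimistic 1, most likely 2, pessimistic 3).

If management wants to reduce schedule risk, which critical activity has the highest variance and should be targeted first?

te_Task 1 = (1 + 4·5 + 9)/6 = 30/6 = 5; σ²_Task 1 = ((9−1)/6)² = 1.778
te_Task 2 = (1 + 4·3 + 5)/6 = 18/6 = 3; σ²_Task 2 = ((5−1)/6)² = 0.444
te_Task 3 = (5 + 4·6 + 13)/6 = 42/6 = 7; σ²_Task 3 = ((13−5)/6)² = 1.778
te_Task 4 = (1 + 4·3 + 11)/6 = 24/6 = 4; σ²_Task 4 = ((11−1)/6)² = 2.778
te_Task 5 = (7 + 4·13 + 19)/6 = 78/6 = 13; σ²_Task 5 = ((19−7)/6)² = 4.000
te_Task 6 = (1 + 4·6 + 23)/6 = 48/6 = 8; σ²_Task 6 = ((23−1)/6)² = 13.444
te_Task 7 = (8 + 4·10 + 12)/6 = 60/6 = 10; σ²_Task 7 = ((12−8)/6)² = 0.444
te_Task 8 = (4 + 4·8 + 18)/6 = 54/6 = 9; σ²_Task 8 = ((18−4)/6)² = 5.444
te_Task 9 = (1 + 4·2 + 3)/6 = 12/6 = 2; σ²_Task 9 = ((3−1)/6)² = 0.111

Forward pass:
ES_Task 1 = 0; EF_Task 1 = 5
ES_Task 2 = 0; EF_Task 2 = 3
ES_Task 3 = max(EF_Task 1=5, EF_Task 2=3) = 5; EF_Task 3 = 5+7 = 12
ES_Task 4 = max(EF_Task 2=3, EF_Task 3=12) = 12; EF_Task 4 = 12+4 = 16
ES_Task 5 = max(EF_Task 1=5, EF_Task 2=3) = 5; EF_Task 5 = 5+13 = 18
ES_Task 6 = 3; EF_Task 6 = 3+8 = 11
ES_Task 7 = max(EF_Task 3=12, EF_Task 4=16) = 16; EF_Task 7 = 16+10 = 26
ES_Task 8 = max(EF_Task 2=3, EF_Task 5=18) = 18; EF_Task 8 = 18+9 = 27
ES_Task 9 = max(EF_Task 2=3, EF_Task 6=11, EF_Task 7=26, EF_Task 8=27) = 27; EF_Task 9 = 27+2 = 29
Expected project duration μ = 29 days. Critical path: Task 1 → Task 5 → Task 8 → Task 9.

Variances on critical path: σ²_Task 1=1.778, σ²_Task 5=4.000, σ²_Task 8=5.444, σ²_Task 9=0.111.
Largest is σ²_Task 8 = 5.444.

Task 8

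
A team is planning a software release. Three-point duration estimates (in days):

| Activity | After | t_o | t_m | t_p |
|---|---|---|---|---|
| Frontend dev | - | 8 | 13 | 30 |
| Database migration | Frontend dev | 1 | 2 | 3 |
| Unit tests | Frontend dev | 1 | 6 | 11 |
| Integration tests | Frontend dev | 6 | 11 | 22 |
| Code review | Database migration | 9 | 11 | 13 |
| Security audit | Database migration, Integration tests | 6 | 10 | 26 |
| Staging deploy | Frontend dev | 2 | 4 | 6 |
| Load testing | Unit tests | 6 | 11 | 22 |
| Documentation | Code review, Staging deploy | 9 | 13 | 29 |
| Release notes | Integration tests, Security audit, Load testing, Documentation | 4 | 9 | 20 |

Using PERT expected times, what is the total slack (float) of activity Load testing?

10 days

te_Frontend dev = (8 + 4·13 + 30)/6 = 90/6 = 15
te_Database migration = (1 + 4·2 + 3)/6 = 12/6 = 2
te_Unit tests = (1 + 4·6 + 11)/6 = 36/6 = 6
te_Integration tests = (6 + 4·11 + 22)/6 = 72/6 = 12
te_Code review = (9 + 4·11 + 13)/6 = 66/6 = 11
te_Security audit = (6 + 4·10 + 26)/6 = 72/6 = 12
te_Staging deploy = (2 + 4·4 + 6)/6 = 24/6 = 4
te_Load testing = (6 + 4·11 + 22)/6 = 72/6 = 12
te_Documentation = (9 + 4·13 + 29)/6 = 90/6 = 15
te_Release notes = (4 + 4·9 + 20)/6 = 60/6 = 10

Forward pass:
ES_Frontend dev = 0; EF_Frontend dev = 15
ES_Database migration = 15; EF_Database migration = 15+2 = 17
ES_Unit tests = 15; EF_Unit tests = 15+6 = 21
ES_Integration tests = 15; EF_Integration tests = 15+12 = 27
ES_Code review = 17; EF_Code review = 17+11 = 28
ES_Security audit = max(EF_Database migration=17, EF_Integration tests=27) = 27; EF_Security audit = 27+12 = 39
ES_Staging deploy = 15; EF_Staging deploy = 15+4 = 19
ES_Load testing = 21; EF_Load testing = 21+12 = 33
ES_Documentation = max(EF_Code review=28, EF_Staging deploy=19) = 28; EF_Documentation = 28+15 = 43
ES_Release notes = max(EF_Integration tests=27, EF_Security audit=39, EF_Load testing=33, EF_Documentation=43) = 43; EF_Release notes = 43+10 = 53
Expected project duration μ = 53 days. Critical path: Frontend dev → Database migration → Code review → Documentation → Release notes.

Backward pass:
LF_Release notes = 53; LS_Release notes = 53−10 = 43
LF_Documentation = LS_Release notes = 43; LS_Documentation = 43−15 = 28
LF_Load testing = LS_Release notes = 43; LS_Load testing = 43−12 = 31
LF_Staging deploy = LS_Documentation = 28; LS_Staging deploy = 28−4 = 24
LF_Security audit = LS_Release notes = 43; LS_Security audit = 43−12 = 31
LF_Code review = LS_Documentation = 28; LS_Code review = 28−11 = 17
LF_Integration tests = min(LS_Security audit=31, LS_Release notes=43) = 31; LS_Integration tests = 31−12 = 19
LF_Unit tests = LS_Load testing = 31; LS_Unit tests = 31−6 = 25
LF_Database migration = min(LS_Code review=17, LS_Security audit=31) = 17; LS_Database migration = 17−2 = 15
LF_Frontend dev = min(LS_Database migration=15, LS_Unit tests=25, LS_Integration tests=19, LS_Staging deploy=24) = 15; LS_Frontend dev = 15−15 = 0
Slack_Load testing = LS_Load testing − ES_Load testing = 31 − 21 = 10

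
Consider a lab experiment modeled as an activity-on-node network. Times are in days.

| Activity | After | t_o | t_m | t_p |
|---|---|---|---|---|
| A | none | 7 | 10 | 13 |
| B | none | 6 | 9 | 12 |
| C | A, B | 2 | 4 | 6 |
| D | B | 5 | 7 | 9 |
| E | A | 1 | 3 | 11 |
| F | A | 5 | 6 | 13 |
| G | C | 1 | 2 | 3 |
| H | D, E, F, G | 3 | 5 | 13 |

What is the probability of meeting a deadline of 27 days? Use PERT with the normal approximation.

0.955

te_A = (7 + 4·10 + 13)/6 = 60/6 = 10; σ²_A = ((13−7)/6)² = 1.000
te_B = (6 + 4·9 + 12)/6 = 54/6 = 9; σ²_B = ((12−6)/6)² = 1.000
te_C = (2 + 4·4 + 6)/6 = 24/6 = 4; σ²_C = ((6−2)/6)² = 0.444
te_D = (5 + 4·7 + 9)/6 = 42/6 = 7; σ²_D = ((9−5)/6)² = 0.444
te_E = (1 + 4·3 + 11)/6 = 24/6 = 4; σ²_E = ((11−1)/6)² = 2.778
te_F = (5 + 4·6 + 13)/6 = 42/6 = 7; σ²_F = ((13−5)/6)² = 1.778
te_G = (1 + 4·2 + 3)/6 = 12/6 = 2; σ²_G = ((3−1)/6)² = 0.111
te_H = (3 + 4·5 + 13)/6 = 36/6 = 6; σ²_H = ((13−3)/6)² = 2.778

Forward pass:
ES_A = 0; EF_A = 10
ES_B = 0; EF_B = 9
ES_C = max(EF_A=10, EF_B=9) = 10; EF_C = 10+4 = 14
ES_D = 9; EF_D = 9+7 = 16
ES_E = 10; EF_E = 10+4 = 14
ES_F = 10; EF_F = 10+7 = 17
ES_G = 14; EF_G = 14+2 = 16
ES_H = max(EF_D=16, EF_E=14, EF_F=17, EF_G=16) = 17; EF_H = 17+6 = 23
Expected project duration μ = 23 days. Critical path: A → F → H.

Variance along critical path = 1.000 + 1.778 + 2.778 = 5.556; σ = √5.556 = 2.357 days.
Z = (27 − 23) / 2.357 = 1.697
P(T ≤ 27) = Φ(1.697) ≈ 0.955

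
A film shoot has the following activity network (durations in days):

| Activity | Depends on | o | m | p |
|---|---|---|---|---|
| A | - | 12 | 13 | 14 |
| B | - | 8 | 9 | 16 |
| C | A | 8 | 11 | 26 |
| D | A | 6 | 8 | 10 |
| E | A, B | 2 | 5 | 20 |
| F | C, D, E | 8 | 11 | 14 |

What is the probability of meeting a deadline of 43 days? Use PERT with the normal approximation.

0.970

te_A = (12 + 4·13 + 14)/6 = 78/6 = 13; σ²_A = ((14−12)/6)² = 0.111
te_B = (8 + 4·9 + 16)/6 = 60/6 = 10; σ²_B = ((16−8)/6)² = 1.778
te_C = (8 + 4·11 + 26)/6 = 78/6 = 13; σ²_C = ((26−8)/6)² = 9.000
te_D = (6 + 4·8 + 10)/6 = 48/6 = 8; σ²_D = ((10−6)/6)² = 0.444
te_E = (2 + 4·5 + 20)/6 = 42/6 = 7; σ²_E = ((20−2)/6)² = 9.000
te_F = (8 + 4·11 + 14)/6 = 66/6 = 11; σ²_F = ((14−8)/6)² = 1.000

Forward pass:
ES_A = 0; EF_A = 13
ES_B = 0; EF_B = 10
ES_C = 13; EF_C = 13+13 = 26
ES_D = 13; EF_D = 13+8 = 21
ES_E = max(EF_A=13, EF_B=10) = 13; EF_E = 13+7 = 20
ES_F = max(EF_C=26, EF_D=21, EF_E=20) = 26; EF_F = 26+11 = 37
Expected project duration μ = 37 days. Critical path: A → C → F.

Variance along critical path = 0.111 + 9.000 + 1.000 = 10.111; σ = √10.111 = 3.180 days.
Z = (43 − 37) / 3.180 = 1.887
P(T ≤ 43) = Φ(1.887) ≈ 0.970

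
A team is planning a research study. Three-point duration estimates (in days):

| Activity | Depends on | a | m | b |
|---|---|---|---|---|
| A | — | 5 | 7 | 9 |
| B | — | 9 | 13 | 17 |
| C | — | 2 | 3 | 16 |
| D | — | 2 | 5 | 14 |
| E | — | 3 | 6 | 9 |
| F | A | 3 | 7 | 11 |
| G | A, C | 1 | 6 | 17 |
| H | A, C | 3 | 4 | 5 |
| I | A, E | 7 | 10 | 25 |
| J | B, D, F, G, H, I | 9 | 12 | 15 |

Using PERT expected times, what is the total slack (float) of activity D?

13 days

te_A = (5 + 4·7 + 9)/6 = 42/6 = 7
te_B = (9 + 4·13 + 17)/6 = 78/6 = 13
te_C = (2 + 4·3 + 16)/6 = 30/6 = 5
te_D = (2 + 4·5 + 14)/6 = 36/6 = 6
te_E = (3 + 4·6 + 9)/6 = 36/6 = 6
te_F = (3 + 4·7 + 11)/6 = 42/6 = 7
te_G = (1 + 4·6 + 17)/6 = 42/6 = 7
te_H = (3 + 4·4 + 5)/6 = 24/6 = 4
te_I = (7 + 4·10 + 25)/6 = 72/6 = 12
te_J = (9 + 4·12 + 15)/6 = 72/6 = 12

Forward pass:
ES_A = 0; EF_A = 7
ES_B = 0; EF_B = 13
ES_C = 0; EF_C = 5
ES_D = 0; EF_D = 6
ES_E = 0; EF_E = 6
ES_F = 7; EF_F = 7+7 = 14
ES_G = max(EF_A=7, EF_C=5) = 7; EF_G = 7+7 = 14
ES_H = max(EF_A=7, EF_C=5) = 7; EF_H = 7+4 = 11
ES_I = max(EF_A=7, EF_E=6) = 7; EF_I = 7+12 = 19
ES_J = max(EF_B=13, EF_D=6, EF_F=14, EF_G=14, EF_H=11, EF_I=19) = 19; EF_J = 19+12 = 31
Expected project duration μ = 31 days. Critical path: A → I → J.

Backward pass:
LF_J = 31; LS_J = 31−12 = 19
LF_I = LS_J = 19; LS_I = 19−12 = 7
LF_H = LS_J = 19; LS_H = 19−4 = 15
LF_G = LS_J = 19; LS_G = 19−7 = 12
LF_F = LS_J = 19; LS_F = 19−7 = 12
LF_E = LS_I = 7; LS_E = 7−6 = 1
LF_D = LS_J = 19; LS_D = 19−6 = 13
LF_C = min(LS_G=12, LS_H=15) = 12; LS_C = 12−5 = 7
LF_B = LS_J = 19; LS_B = 19−13 = 6
LF_A = min(LS_F=12, LS_G=12, LS_H=15, LS_I=7) = 7; LS_A = 7−7 = 0
Slack_D = LS_D − ES_D = 13 − 0 = 13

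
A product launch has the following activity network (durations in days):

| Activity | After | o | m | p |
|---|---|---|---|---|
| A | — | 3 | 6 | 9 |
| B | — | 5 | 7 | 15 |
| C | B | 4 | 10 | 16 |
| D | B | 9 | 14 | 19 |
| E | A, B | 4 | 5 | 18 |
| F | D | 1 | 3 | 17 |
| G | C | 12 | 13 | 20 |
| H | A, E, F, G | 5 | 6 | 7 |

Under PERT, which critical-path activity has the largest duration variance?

C

te_A = (3 + 4·6 + 9)/6 = 36/6 = 6; σ²_A = ((9−3)/6)² = 1.000
te_B = (5 + 4·7 + 15)/6 = 48/6 = 8; σ²_B = ((15−5)/6)² = 2.778
te_C = (4 + 4·10 + 16)/6 = 60/6 = 10; σ²_C = ((16−4)/6)² = 4.000
te_D = (9 + 4·14 + 19)/6 = 84/6 = 14; σ²_D = ((19−9)/6)² = 2.778
te_E = (4 + 4·5 + 18)/6 = 42/6 = 7; σ²_E = ((18−4)/6)² = 5.444
te_F = (1 + 4·3 + 17)/6 = 30/6 = 5; σ²_F = ((17−1)/6)² = 7.111
te_G = (12 + 4·13 + 20)/6 = 84/6 = 14; σ²_G = ((20−12)/6)² = 1.778
te_H = (5 + 4·6 + 7)/6 = 36/6 = 6; σ²_H = ((7−5)/6)² = 0.111

Forward pass:
ES_A = 0; EF_A = 6
ES_B = 0; EF_B = 8
ES_C = 8; EF_C = 8+10 = 18
ES_D = 8; EF_D = 8+14 = 22
ES_E = max(EF_A=6, EF_B=8) = 8; EF_E = 8+7 = 15
ES_F = 22; EF_F = 22+5 = 27
ES_G = 18; EF_G = 18+14 = 32
ES_H = max(EF_A=6, EF_E=15, EF_F=27, EF_G=32) = 32; EF_H = 32+6 = 38
Expected project duration μ = 38 days. Critical path: B → C → G → H.

Variances on critical path: σ²_B=2.778, σ²_C=4.000, σ²_G=1.778, σ²_H=0.111.
Largest is σ²_C = 4.000.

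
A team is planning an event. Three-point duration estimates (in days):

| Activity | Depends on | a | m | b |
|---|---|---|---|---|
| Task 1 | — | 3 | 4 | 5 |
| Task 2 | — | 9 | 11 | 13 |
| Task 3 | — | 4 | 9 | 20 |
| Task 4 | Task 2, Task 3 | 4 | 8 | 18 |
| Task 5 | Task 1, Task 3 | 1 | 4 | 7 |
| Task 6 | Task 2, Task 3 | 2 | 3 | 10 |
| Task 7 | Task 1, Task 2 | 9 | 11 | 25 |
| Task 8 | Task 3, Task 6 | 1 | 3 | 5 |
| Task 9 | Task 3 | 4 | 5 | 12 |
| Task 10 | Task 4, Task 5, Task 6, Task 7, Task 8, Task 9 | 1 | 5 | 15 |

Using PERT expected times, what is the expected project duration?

te_Task 1 = (3 + 4·4 + 5)/6 = 24/6 = 4
te_Task 2 = (9 + 4·11 + 13)/6 = 66/6 = 11
te_Task 3 = (4 + 4·9 + 20)/6 = 60/6 = 10
te_Task 4 = (4 + 4·8 + 18)/6 = 54/6 = 9
te_Task 5 = (1 + 4·4 + 7)/6 = 24/6 = 4
te_Task 6 = (2 + 4·3 + 10)/6 = 24/6 = 4
te_Task 7 = (9 + 4·11 + 25)/6 = 78/6 = 13
te_Task 8 = (1 + 4·3 + 5)/6 = 18/6 = 3
te_Task 9 = (4 + 4·5 + 12)/6 = 36/6 = 6
te_Task 10 = (1 + 4·5 + 15)/6 = 36/6 = 6

Forward pass:
ES_Task 1 = 0; EF_Task 1 = 4
ES_Task 2 = 0; EF_Task 2 = 11
ES_Task 3 = 0; EF_Task 3 = 10
ES_Task 4 = max(EF_Task 2=11, EF_Task 3=10) = 11; EF_Task 4 = 11+9 = 20
ES_Task 5 = max(EF_Task 1=4, EF_Task 3=10) = 10; EF_Task 5 = 10+4 = 14
ES_Task 6 = max(EF_Task 2=11, EF_Task 3=10) = 11; EF_Task 6 = 11+4 = 15
ES_Task 7 = max(EF_Task 1=4, EF_Task 2=11) = 11; EF_Task 7 = 11+13 = 24
ES_Task 8 = max(EF_Task 3=10, EF_Task 6=15) = 15; EF_Task 8 = 15+3 = 18
ES_Task 9 = 10; EF_Task 9 = 10+6 = 16
ES_Task 10 = max(EF_Task 4=20, EF_Task 5=14, EF_Task 6=15, EF_Task 7=24, EF_Task 8=18, EF_Task 9=16) = 24; EF_Task 10 = 24+6 = 30
Expected project duration μ = 30 days. Critical path: Task 2 → Task 7 → Task 10.

30 days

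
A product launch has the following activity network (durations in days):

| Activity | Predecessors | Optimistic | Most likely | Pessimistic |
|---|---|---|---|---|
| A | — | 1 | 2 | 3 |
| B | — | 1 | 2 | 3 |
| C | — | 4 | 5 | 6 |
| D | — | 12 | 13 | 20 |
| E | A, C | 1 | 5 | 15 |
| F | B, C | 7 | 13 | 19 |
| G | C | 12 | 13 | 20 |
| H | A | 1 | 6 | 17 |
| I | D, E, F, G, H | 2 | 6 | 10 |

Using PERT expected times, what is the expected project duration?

25 days

te_A = (1 + 4·2 + 3)/6 = 12/6 = 2
te_B = (1 + 4·2 + 3)/6 = 12/6 = 2
te_C = (4 + 4·5 + 6)/6 = 30/6 = 5
te_D = (12 + 4·13 + 20)/6 = 84/6 = 14
te_E = (1 + 4·5 + 15)/6 = 36/6 = 6
te_F = (7 + 4·13 + 19)/6 = 78/6 = 13
te_G = (12 + 4·13 + 20)/6 = 84/6 = 14
te_H = (1 + 4·6 + 17)/6 = 42/6 = 7
te_I = (2 + 4·6 + 10)/6 = 36/6 = 6

Forward pass:
ES_A = 0; EF_A = 2
ES_B = 0; EF_B = 2
ES_C = 0; EF_C = 5
ES_D = 0; EF_D = 14
ES_E = max(EF_A=2, EF_C=5) = 5; EF_E = 5+6 = 11
ES_F = max(EF_B=2, EF_C=5) = 5; EF_F = 5+13 = 18
ES_G = 5; EF_G = 5+14 = 19
ES_H = 2; EF_H = 2+7 = 9
ES_I = max(EF_D=14, EF_E=11, EF_F=18, EF_G=19, EF_H=9) = 19; EF_I = 19+6 = 25
Expected project duration μ = 25 days. Critical path: C → G → I.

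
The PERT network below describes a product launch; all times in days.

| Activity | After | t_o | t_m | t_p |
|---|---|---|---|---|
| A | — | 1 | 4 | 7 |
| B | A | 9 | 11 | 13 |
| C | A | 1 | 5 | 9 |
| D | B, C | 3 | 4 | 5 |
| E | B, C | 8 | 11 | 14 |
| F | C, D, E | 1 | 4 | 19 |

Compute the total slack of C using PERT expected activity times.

te_A = (1 + 4·4 + 7)/6 = 24/6 = 4
te_B = (9 + 4·11 + 13)/6 = 66/6 = 11
te_C = (1 + 4·5 + 9)/6 = 30/6 = 5
te_D = (3 + 4·4 + 5)/6 = 24/6 = 4
te_E = (8 + 4·11 + 14)/6 = 66/6 = 11
te_F = (1 + 4·4 + 19)/6 = 36/6 = 6

Forward pass:
ES_A = 0; EF_A = 4
ES_B = 4; EF_B = 4+11 = 15
ES_C = 4; EF_C = 4+5 = 9
ES_D = max(EF_B=15, EF_C=9) = 15; EF_D = 15+4 = 19
ES_E = max(EF_B=15, EF_C=9) = 15; EF_E = 15+11 = 26
ES_F = max(EF_C=9, EF_D=19, EF_E=26) = 26; EF_F = 26+6 = 32
Expected project duration μ = 32 days. Critical path: A → B → E → F.

Backward pass:
LF_F = 32; LS_F = 32−6 = 26
LF_E = LS_F = 26; LS_E = 26−11 = 15
LF_D = LS_F = 26; LS_D = 26−4 = 22
LF_C = min(LS_D=22, LS_E=15, LS_F=26) = 15; LS_C = 15−5 = 10
LF_B = min(LS_D=22, LS_E=15) = 15; LS_B = 15−11 = 4
LF_A = min(LS_B=4, LS_C=10) = 4; LS_A = 4−4 = 0
Slack_C = LS_C − ES_C = 10 − 4 = 6

6 days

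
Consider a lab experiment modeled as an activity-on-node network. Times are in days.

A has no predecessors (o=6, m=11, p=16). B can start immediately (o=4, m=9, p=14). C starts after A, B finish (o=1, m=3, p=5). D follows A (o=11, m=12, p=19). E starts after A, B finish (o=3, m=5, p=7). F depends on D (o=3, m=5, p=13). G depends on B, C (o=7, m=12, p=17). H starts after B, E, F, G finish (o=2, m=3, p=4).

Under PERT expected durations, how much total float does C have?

4 days

te_A = (6 + 4·11 + 16)/6 = 66/6 = 11
te_B = (4 + 4·9 + 14)/6 = 54/6 = 9
te_C = (1 + 4·3 + 5)/6 = 18/6 = 3
te_D = (11 + 4·12 + 19)/6 = 78/6 = 13
te_E = (3 + 4·5 + 7)/6 = 30/6 = 5
te_F = (3 + 4·5 + 13)/6 = 36/6 = 6
te_G = (7 + 4·12 + 17)/6 = 72/6 = 12
te_H = (2 + 4·3 + 4)/6 = 18/6 = 3

Forward pass:
ES_A = 0; EF_A = 11
ES_B = 0; EF_B = 9
ES_C = max(EF_A=11, EF_B=9) = 11; EF_C = 11+3 = 14
ES_D = 11; EF_D = 11+13 = 24
ES_E = max(EF_A=11, EF_B=9) = 11; EF_E = 11+5 = 16
ES_F = 24; EF_F = 24+6 = 30
ES_G = max(EF_B=9, EF_C=14) = 14; EF_G = 14+12 = 26
ES_H = max(EF_B=9, EF_E=16, EF_F=30, EF_G=26) = 30; EF_H = 30+3 = 33
Expected project duration μ = 33 days. Critical path: A → D → F → H.

Backward pass:
LF_H = 33; LS_H = 33−3 = 30
LF_G = LS_H = 30; LS_G = 30−12 = 18
LF_F = LS_H = 30; LS_F = 30−6 = 24
LF_E = LS_H = 30; LS_E = 30−5 = 25
LF_D = LS_F = 24; LS_D = 24−13 = 11
LF_C = LS_G = 18; LS_C = 18−3 = 15
LF_B = min(LS_C=15, LS_E=25, LS_G=18, LS_H=30) = 15; LS_B = 15−9 = 6
LF_A = min(LS_C=15, LS_D=11, LS_E=25) = 11; LS_A = 11−11 = 0
Slack_C = LS_C − ES_C = 15 − 11 = 4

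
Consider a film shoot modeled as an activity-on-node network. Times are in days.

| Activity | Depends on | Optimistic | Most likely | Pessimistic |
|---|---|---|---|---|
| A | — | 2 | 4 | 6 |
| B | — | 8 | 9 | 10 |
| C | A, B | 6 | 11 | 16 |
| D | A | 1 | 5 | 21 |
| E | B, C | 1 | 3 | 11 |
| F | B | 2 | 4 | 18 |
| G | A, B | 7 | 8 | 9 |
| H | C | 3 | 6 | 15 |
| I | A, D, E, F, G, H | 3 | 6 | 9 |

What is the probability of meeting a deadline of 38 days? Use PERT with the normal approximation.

te_A = (2 + 4·4 + 6)/6 = 24/6 = 4; σ²_A = ((6−2)/6)² = 0.444
te_B = (8 + 4·9 + 10)/6 = 54/6 = 9; σ²_B = ((10−8)/6)² = 0.111
te_C = (6 + 4·11 + 16)/6 = 66/6 = 11; σ²_C = ((16−6)/6)² = 2.778
te_D = (1 + 4·5 + 21)/6 = 42/6 = 7; σ²_D = ((21−1)/6)² = 11.111
te_E = (1 + 4·3 + 11)/6 = 24/6 = 4; σ²_E = ((11−1)/6)² = 2.778
te_F = (2 + 4·4 + 18)/6 = 36/6 = 6; σ²_F = ((18−2)/6)² = 7.111
te_G = (7 + 4·8 + 9)/6 = 48/6 = 8; σ²_G = ((9−7)/6)² = 0.111
te_H = (3 + 4·6 + 15)/6 = 42/6 = 7; σ²_H = ((15−3)/6)² = 4.000
te_I = (3 + 4·6 + 9)/6 = 36/6 = 6; σ²_I = ((9−3)/6)² = 1.000

Forward pass:
ES_A = 0; EF_A = 4
ES_B = 0; EF_B = 9
ES_C = max(EF_A=4, EF_B=9) = 9; EF_C = 9+11 = 20
ES_D = 4; EF_D = 4+7 = 11
ES_E = max(EF_B=9, EF_C=20) = 20; EF_E = 20+4 = 24
ES_F = 9; EF_F = 9+6 = 15
ES_G = max(EF_A=4, EF_B=9) = 9; EF_G = 9+8 = 17
ES_H = 20; EF_H = 20+7 = 27
ES_I = max(EF_A=4, EF_D=11, EF_E=24, EF_F=15, EF_G=17, EF_H=27) = 27; EF_I = 27+6 = 33
Expected project duration μ = 33 days. Critical path: B → C → H → I.

Variance along critical path = 0.111 + 2.778 + 4.000 + 1.000 = 7.889; σ = √7.889 = 2.809 days.
Z = (38 − 33) / 2.809 = 1.780
P(T ≤ 38) = Φ(1.780) ≈ 0.962

0.962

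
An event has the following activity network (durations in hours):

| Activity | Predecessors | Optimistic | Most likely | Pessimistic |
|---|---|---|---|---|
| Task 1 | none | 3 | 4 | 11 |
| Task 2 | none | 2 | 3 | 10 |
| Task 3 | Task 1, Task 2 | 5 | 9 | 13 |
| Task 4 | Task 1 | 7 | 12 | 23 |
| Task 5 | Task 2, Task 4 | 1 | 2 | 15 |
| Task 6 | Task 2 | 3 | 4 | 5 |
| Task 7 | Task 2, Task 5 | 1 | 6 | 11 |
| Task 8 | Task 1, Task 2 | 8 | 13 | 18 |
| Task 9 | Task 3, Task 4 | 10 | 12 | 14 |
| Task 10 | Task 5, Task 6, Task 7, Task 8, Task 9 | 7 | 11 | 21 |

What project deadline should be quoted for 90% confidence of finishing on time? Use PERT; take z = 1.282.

te_Task 1 = (3 + 4·4 + 11)/6 = 30/6 = 5; σ²_Task 1 = ((11−3)/6)² = 1.778
te_Task 2 = (2 + 4·3 + 10)/6 = 24/6 = 4; σ²_Task 2 = ((10−2)/6)² = 1.778
te_Task 3 = (5 + 4·9 + 13)/6 = 54/6 = 9; σ²_Task 3 = ((13−5)/6)² = 1.778
te_Task 4 = (7 + 4·12 + 23)/6 = 78/6 = 13; σ²_Task 4 = ((23−7)/6)² = 7.111
te_Task 5 = (1 + 4·2 + 15)/6 = 24/6 = 4; σ²_Task 5 = ((15−1)/6)² = 5.444
te_Task 6 = (3 + 4·4 + 5)/6 = 24/6 = 4; σ²_Task 6 = ((5−3)/6)² = 0.111
te_Task 7 = (1 + 4·6 + 11)/6 = 36/6 = 6; σ²_Task 7 = ((11−1)/6)² = 2.778
te_Task 8 = (8 + 4·13 + 18)/6 = 78/6 = 13; σ²_Task 8 = ((18−8)/6)² = 2.778
te_Task 9 = (10 + 4·12 + 14)/6 = 72/6 = 12; σ²_Task 9 = ((14−10)/6)² = 0.444
te_Task 10 = (7 + 4·11 + 21)/6 = 72/6 = 12; σ²_Task 10 = ((21−7)/6)² = 5.444

Forward pass:
ES_Task 1 = 0; EF_Task 1 = 5
ES_Task 2 = 0; EF_Task 2 = 4
ES_Task 3 = max(EF_Task 1=5, EF_Task 2=4) = 5; EF_Task 3 = 5+9 = 14
ES_Task 4 = 5; EF_Task 4 = 5+13 = 18
ES_Task 5 = max(EF_Task 2=4, EF_Task 4=18) = 18; EF_Task 5 = 18+4 = 22
ES_Task 6 = 4; EF_Task 6 = 4+4 = 8
ES_Task 7 = max(EF_Task 2=4, EF_Task 5=22) = 22; EF_Task 7 = 22+6 = 28
ES_Task 8 = max(EF_Task 1=5, EF_Task 2=4) = 5; EF_Task 8 = 5+13 = 18
ES_Task 9 = max(EF_Task 3=14, EF_Task 4=18) = 18; EF_Task 9 = 18+12 = 30
ES_Task 10 = max(EF_Task 5=22, EF_Task 6=8, EF_Task 7=28, EF_Task 8=18, EF_Task 9=30) = 30; EF_Task 10 = 30+12 = 42
Expected project duration μ = 42 hours. Critical path: Task 1 → Task 4 → Task 9 → Task 10.

Variance along critical path = 1.778 + 7.111 + 0.444 + 5.444 = 14.778; σ = 3.844 hours.
D = μ + z·σ = 42 + 1.282·3.844 = 46.9 hours

46.9 hours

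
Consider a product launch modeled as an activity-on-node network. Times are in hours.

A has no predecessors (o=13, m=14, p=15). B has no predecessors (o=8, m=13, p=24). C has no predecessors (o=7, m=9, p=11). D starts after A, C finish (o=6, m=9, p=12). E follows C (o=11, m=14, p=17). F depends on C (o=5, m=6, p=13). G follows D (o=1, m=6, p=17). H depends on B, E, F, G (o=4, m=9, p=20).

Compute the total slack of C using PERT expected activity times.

te_A = (13 + 4·14 + 15)/6 = 84/6 = 14
te_B = (8 + 4·13 + 24)/6 = 84/6 = 14
te_C = (7 + 4·9 + 11)/6 = 54/6 = 9
te_D = (6 + 4·9 + 12)/6 = 54/6 = 9
te_E = (11 + 4·14 + 17)/6 = 84/6 = 14
te_F = (5 + 4·6 + 13)/6 = 42/6 = 7
te_G = (1 + 4·6 + 17)/6 = 42/6 = 7
te_H = (4 + 4·9 + 20)/6 = 60/6 = 10

Forward pass:
ES_A = 0; EF_A = 14
ES_B = 0; EF_B = 14
ES_C = 0; EF_C = 9
ES_D = max(EF_A=14, EF_C=9) = 14; EF_D = 14+9 = 23
ES_E = 9; EF_E = 9+14 = 23
ES_F = 9; EF_F = 9+7 = 16
ES_G = 23; EF_G = 23+7 = 30
ES_H = max(EF_B=14, EF_E=23, EF_F=16, EF_G=30) = 30; EF_H = 30+10 = 40
Expected project duration μ = 40 hours. Critical path: A → D → G → H.

Backward pass:
LF_H = 40; LS_H = 40−10 = 30
LF_G = LS_H = 30; LS_G = 30−7 = 23
LF_F = LS_H = 30; LS_F = 30−7 = 23
LF_E = LS_H = 30; LS_E = 30−14 = 16
LF_D = LS_G = 23; LS_D = 23−9 = 14
LF_C = min(LS_D=14, LS_E=16, LS_F=23) = 14; LS_C = 14−9 = 5
LF_B = LS_H = 30; LS_B = 30−14 = 16
LF_A = LS_D = 14; LS_A = 14−14 = 0
Slack_C = LS_C − ES_C = 5 − 0 = 5

5 hours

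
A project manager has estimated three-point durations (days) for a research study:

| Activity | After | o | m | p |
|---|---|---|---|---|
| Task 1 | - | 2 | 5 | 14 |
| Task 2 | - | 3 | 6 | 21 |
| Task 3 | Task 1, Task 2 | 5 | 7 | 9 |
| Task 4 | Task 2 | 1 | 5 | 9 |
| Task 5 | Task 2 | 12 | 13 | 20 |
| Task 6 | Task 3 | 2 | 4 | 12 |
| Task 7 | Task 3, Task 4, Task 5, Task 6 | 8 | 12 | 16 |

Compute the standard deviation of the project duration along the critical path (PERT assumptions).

3.54 days

te_Task 1 = (2 + 4·5 + 14)/6 = 36/6 = 6; σ²_Task 1 = ((14−2)/6)² = 4.000
te_Task 2 = (3 + 4·6 + 21)/6 = 48/6 = 8; σ²_Task 2 = ((21−3)/6)² = 9.000
te_Task 3 = (5 + 4·7 + 9)/6 = 42/6 = 7; σ²_Task 3 = ((9−5)/6)² = 0.444
te_Task 4 = (1 + 4·5 + 9)/6 = 30/6 = 5; σ²_Task 4 = ((9−1)/6)² = 1.778
te_Task 5 = (12 + 4·13 + 20)/6 = 84/6 = 14; σ²_Task 5 = ((20−12)/6)² = 1.778
te_Task 6 = (2 + 4·4 + 12)/6 = 30/6 = 5; σ²_Task 6 = ((12−2)/6)² = 2.778
te_Task 7 = (8 + 4·12 + 16)/6 = 72/6 = 12; σ²_Task 7 = ((16−8)/6)² = 1.778

Forward pass:
ES_Task 1 = 0; EF_Task 1 = 6
ES_Task 2 = 0; EF_Task 2 = 8
ES_Task 3 = max(EF_Task 1=6, EF_Task 2=8) = 8; EF_Task 3 = 8+7 = 15
ES_Task 4 = 8; EF_Task 4 = 8+5 = 13
ES_Task 5 = 8; EF_Task 5 = 8+14 = 22
ES_Task 6 = 15; EF_Task 6 = 15+5 = 20
ES_Task 7 = max(EF_Task 3=15, EF_Task 4=13, EF_Task 5=22, EF_Task 6=20) = 22; EF_Task 7 = 22+12 = 34
Expected project duration μ = 34 days. Critical path: Task 2 → Task 5 → Task 7.

Variance along critical path = 9.000 + 1.778 + 1.778 = 12.556
σ = √12.556 = 3.543 days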